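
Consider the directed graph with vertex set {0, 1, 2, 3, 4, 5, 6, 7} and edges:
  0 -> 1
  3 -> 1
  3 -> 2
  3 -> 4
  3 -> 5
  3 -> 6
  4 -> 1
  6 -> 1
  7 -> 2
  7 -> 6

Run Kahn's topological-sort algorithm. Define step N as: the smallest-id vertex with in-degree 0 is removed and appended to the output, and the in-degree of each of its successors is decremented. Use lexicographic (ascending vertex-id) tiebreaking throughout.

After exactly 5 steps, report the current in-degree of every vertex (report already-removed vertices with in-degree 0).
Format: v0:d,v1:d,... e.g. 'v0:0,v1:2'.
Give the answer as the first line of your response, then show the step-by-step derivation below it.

v0:0,v1:1,v2:0,v3:0,v4:0,v5:0,v6:0,v7:0

step 1: output 0; order=[0]; indeg=(0,3,2,0,1,1,2,0)
step 2: output 3; order=[0,3]; indeg=(0,2,1,0,0,0,1,0)
step 3: output 4; order=[0,3,4]; indeg=(0,1,1,0,0,0,1,0)
step 4: output 5; order=[0,3,4,5]; indeg=(0,1,1,0,0,0,1,0)
step 5: output 7; order=[0,3,4,5,7]; indeg=(0,1,0,0,0,0,0,0)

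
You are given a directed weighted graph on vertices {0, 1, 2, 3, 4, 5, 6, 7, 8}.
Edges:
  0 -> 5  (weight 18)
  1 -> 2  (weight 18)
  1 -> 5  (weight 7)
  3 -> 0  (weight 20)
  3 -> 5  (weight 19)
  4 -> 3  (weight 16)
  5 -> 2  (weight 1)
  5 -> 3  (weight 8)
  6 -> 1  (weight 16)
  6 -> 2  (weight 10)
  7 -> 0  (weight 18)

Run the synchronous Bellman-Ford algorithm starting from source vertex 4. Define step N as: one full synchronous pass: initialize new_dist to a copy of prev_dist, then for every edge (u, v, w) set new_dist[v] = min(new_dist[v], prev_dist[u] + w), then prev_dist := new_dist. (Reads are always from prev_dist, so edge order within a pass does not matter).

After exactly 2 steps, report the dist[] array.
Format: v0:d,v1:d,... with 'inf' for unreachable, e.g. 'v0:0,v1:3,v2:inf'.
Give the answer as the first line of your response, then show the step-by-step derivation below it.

v0:36,v1:inf,v2:inf,v3:16,v4:0,v5:35,v6:inf,v7:inf,v8:inf

step 1: dist = v0:inf,v1:inf,v2:inf,v3:16,v4:0,v5:inf,v6:inf,v7:inf,v8:inf
step 2: dist = v0:36,v1:inf,v2:inf,v3:16,v4:0,v5:35,v6:inf,v7:inf,v8:inf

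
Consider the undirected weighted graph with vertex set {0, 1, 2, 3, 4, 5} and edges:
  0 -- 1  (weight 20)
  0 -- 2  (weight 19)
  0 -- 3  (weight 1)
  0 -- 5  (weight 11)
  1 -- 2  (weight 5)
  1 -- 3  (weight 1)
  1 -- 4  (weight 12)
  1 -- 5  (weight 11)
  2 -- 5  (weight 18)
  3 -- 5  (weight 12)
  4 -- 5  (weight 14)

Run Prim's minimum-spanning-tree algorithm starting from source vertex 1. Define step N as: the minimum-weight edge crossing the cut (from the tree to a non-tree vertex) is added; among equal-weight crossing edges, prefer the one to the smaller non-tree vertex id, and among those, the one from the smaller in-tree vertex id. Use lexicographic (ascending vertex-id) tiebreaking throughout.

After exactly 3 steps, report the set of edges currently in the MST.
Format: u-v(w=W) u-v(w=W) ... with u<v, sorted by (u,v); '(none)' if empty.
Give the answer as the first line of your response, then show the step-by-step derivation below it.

0-3(w=1) 1-2(w=5) 1-3(w=1)

step 1: add edge 1-3 (w=1); MST = {1-3(w=1)}
step 2: add edge 0-3 (w=1); MST = {0-3(w=1) 1-3(w=1)}
step 3: add edge 1-2 (w=5); MST = {0-3(w=1) 1-2(w=5) 1-3(w=1)}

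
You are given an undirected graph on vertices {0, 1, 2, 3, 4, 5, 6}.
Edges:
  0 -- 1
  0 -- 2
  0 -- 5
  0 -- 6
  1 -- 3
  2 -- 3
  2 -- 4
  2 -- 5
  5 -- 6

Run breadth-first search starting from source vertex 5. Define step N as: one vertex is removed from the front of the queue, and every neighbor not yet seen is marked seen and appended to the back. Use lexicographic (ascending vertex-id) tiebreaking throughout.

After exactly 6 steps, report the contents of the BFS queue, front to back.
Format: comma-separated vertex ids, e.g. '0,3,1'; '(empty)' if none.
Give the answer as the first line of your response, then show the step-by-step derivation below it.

4

step 1: dequeue 5; queue=[0,2,6]; order=5
step 2: dequeue 0; queue=[2,6,1]; order=5,0
step 3: dequeue 2; queue=[6,1,3,4]; order=5,0,2
step 4: dequeue 6; queue=[1,3,4]; order=5,0,2,6
step 5: dequeue 1; queue=[3,4]; order=5,0,2,6,1
step 6: dequeue 3; queue=[4]; order=5,0,2,6,1,3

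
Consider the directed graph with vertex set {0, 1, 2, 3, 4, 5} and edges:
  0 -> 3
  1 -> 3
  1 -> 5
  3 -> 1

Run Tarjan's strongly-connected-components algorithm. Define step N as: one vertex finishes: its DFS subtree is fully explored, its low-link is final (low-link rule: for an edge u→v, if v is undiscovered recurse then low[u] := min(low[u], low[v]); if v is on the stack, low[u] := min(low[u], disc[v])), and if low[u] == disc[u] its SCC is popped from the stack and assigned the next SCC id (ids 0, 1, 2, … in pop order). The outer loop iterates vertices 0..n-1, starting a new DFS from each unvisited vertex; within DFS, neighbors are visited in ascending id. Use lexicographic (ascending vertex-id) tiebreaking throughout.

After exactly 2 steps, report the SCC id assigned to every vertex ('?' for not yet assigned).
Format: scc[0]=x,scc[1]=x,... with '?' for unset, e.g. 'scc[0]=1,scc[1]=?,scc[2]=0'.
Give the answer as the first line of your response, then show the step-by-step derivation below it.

scc[0]=?,scc[1]=?,scc[2]=?,scc[3]=?,scc[4]=?,scc[5]=0

step 1: low=(low[0]=0,low[1]=1,low[2]=?,low[3]=1,low[4]=?,low[5]=3); scc=(scc[0]=?,scc[1]=?,scc[2]=?,scc[3]=?,scc[4]=?,scc[5]=0)
step 2: low=(low[0]=0,low[1]=1,low[2]=?,low[3]=1,low[4]=?,low[5]=3); scc=(scc[0]=?,scc[1]=?,scc[2]=?,scc[3]=?,scc[4]=?,scc[5]=0)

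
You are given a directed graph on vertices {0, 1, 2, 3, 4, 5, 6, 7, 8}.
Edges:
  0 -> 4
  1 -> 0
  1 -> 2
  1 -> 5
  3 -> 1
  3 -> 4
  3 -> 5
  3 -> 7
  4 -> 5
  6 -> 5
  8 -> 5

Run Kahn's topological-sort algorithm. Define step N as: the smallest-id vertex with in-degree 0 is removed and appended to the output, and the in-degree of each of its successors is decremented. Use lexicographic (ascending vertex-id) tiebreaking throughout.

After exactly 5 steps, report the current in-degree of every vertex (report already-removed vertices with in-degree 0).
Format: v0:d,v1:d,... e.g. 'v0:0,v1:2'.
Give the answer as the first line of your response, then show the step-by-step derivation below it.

v0:0,v1:0,v2:0,v3:0,v4:0,v5:2,v6:0,v7:0,v8:0

step 1: output 3; order=[3]; indeg=(1,0,1,0,1,4,0,0,0)
step 2: output 1; order=[3,1]; indeg=(0,0,0,0,1,3,0,0,0)
step 3: output 0; order=[3,1,0]; indeg=(0,0,0,0,0,3,0,0,0)
step 4: output 2; order=[3,1,0,2]; indeg=(0,0,0,0,0,3,0,0,0)
step 5: output 4; order=[3,1,0,2,4]; indeg=(0,0,0,0,0,2,0,0,0)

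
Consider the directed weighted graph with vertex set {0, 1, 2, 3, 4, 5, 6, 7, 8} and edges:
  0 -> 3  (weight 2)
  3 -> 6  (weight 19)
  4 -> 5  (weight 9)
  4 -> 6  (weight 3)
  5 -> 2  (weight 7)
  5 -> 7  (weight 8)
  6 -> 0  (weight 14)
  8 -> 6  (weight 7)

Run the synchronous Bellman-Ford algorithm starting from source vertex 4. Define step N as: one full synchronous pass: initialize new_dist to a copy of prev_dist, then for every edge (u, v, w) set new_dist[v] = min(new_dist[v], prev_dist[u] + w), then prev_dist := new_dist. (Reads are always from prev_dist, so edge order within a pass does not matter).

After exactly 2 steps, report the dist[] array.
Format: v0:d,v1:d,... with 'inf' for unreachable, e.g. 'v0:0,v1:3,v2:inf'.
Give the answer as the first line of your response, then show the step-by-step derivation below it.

v0:17,v1:inf,v2:16,v3:inf,v4:0,v5:9,v6:3,v7:17,v8:inf

step 1: dist = v0:inf,v1:inf,v2:inf,v3:inf,v4:0,v5:9,v6:3,v7:inf,v8:inf
step 2: dist = v0:17,v1:inf,v2:16,v3:inf,v4:0,v5:9,v6:3,v7:17,v8:inf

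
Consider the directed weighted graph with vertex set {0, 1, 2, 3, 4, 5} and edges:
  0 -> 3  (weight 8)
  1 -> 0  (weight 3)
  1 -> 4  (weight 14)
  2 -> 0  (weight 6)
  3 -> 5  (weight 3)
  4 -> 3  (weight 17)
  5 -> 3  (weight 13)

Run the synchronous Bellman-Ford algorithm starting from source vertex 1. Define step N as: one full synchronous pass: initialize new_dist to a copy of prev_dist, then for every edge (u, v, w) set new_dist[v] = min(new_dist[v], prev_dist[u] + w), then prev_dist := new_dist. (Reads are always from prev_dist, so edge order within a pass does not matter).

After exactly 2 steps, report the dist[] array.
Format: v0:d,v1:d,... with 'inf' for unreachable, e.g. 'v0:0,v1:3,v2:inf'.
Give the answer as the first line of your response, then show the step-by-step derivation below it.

v0:3,v1:0,v2:inf,v3:11,v4:14,v5:inf

step 1: dist = v0:3,v1:0,v2:inf,v3:inf,v4:14,v5:inf
step 2: dist = v0:3,v1:0,v2:inf,v3:11,v4:14,v5:inf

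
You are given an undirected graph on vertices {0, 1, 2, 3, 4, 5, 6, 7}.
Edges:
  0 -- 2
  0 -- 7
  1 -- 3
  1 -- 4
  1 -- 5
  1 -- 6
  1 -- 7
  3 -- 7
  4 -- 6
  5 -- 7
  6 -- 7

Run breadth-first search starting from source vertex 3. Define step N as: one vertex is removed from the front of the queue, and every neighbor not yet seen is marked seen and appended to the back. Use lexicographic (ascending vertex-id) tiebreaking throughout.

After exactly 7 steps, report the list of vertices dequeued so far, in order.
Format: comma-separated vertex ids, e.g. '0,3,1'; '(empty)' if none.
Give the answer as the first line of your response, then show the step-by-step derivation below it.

3,1,7,4,5,6,0

step 1: dequeue 3; queue=[1,7]; order=3
step 2: dequeue 1; queue=[7,4,5,6]; order=3,1
step 3: dequeue 7; queue=[4,5,6,0]; order=3,1,7
step 4: dequeue 4; queue=[5,6,0]; order=3,1,7,4
step 5: dequeue 5; queue=[6,0]; order=3,1,7,4,5
step 6: dequeue 6; queue=[0]; order=3,1,7,4,5,6
step 7: dequeue 0; queue=[2]; order=3,1,7,4,5,6,0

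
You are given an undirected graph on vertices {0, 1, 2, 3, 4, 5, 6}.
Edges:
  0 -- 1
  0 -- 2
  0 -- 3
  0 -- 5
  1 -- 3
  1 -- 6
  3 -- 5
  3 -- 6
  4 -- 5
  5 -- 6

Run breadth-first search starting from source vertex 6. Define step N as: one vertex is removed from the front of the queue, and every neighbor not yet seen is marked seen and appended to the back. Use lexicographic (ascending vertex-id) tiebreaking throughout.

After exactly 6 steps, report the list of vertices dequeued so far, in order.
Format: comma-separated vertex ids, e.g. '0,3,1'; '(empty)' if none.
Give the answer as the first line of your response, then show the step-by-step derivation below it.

6,1,3,5,0,4

step 1: dequeue 6; queue=[1,3,5]; order=6
step 2: dequeue 1; queue=[3,5,0]; order=6,1
step 3: dequeue 3; queue=[5,0]; order=6,1,3
step 4: dequeue 5; queue=[0,4]; order=6,1,3,5
step 5: dequeue 0; queue=[4,2]; order=6,1,3,5,0
step 6: dequeue 4; queue=[2]; order=6,1,3,5,0,4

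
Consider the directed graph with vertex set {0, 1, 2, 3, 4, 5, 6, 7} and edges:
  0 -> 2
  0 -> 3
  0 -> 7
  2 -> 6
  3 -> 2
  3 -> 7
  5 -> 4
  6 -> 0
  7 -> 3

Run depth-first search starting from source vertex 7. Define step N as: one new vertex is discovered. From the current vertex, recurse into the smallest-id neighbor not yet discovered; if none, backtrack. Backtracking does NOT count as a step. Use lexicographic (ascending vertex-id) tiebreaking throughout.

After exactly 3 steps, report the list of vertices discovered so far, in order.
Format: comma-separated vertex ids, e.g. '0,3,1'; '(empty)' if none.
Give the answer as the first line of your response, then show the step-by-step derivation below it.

7,3,2

step 1: discover 7; path=7; order=7
step 2: discover 3; path=7>3; order=7,3
step 3: discover 2; path=7>3>2; order=7,3,2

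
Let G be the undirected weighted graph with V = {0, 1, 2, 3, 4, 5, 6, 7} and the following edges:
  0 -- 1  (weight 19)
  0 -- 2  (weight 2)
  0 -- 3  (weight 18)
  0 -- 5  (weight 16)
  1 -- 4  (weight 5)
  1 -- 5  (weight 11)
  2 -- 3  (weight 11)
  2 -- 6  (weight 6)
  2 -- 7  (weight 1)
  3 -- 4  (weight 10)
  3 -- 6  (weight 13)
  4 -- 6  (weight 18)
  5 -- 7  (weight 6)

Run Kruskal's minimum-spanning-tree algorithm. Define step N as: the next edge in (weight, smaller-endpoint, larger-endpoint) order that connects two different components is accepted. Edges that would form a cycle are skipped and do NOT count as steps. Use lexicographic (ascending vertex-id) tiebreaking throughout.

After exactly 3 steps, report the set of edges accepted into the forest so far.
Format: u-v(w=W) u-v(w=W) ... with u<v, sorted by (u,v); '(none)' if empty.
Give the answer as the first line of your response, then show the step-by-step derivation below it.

0-2(w=2) 1-4(w=5) 2-7(w=1)

step 1: add edge 2-7 (w=1); MST = {2-7(w=1)}
step 2: add edge 0-2 (w=2); MST = {0-2(w=2) 2-7(w=1)}
step 3: add edge 1-4 (w=5); MST = {0-2(w=2) 1-4(w=5) 2-7(w=1)}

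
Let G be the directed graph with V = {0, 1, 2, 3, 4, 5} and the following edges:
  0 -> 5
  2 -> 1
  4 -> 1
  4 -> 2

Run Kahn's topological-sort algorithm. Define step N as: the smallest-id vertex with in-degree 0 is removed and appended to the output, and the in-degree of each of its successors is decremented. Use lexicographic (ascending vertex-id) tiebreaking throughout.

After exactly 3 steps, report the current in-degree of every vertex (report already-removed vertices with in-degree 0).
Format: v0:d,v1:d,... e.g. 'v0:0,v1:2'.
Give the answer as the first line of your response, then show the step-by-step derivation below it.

v0:0,v1:1,v2:0,v3:0,v4:0,v5:0

step 1: output 0; order=[0]; indeg=(0,2,1,0,0,0)
step 2: output 3; order=[0,3]; indeg=(0,2,1,0,0,0)
step 3: output 4; order=[0,3,4]; indeg=(0,1,0,0,0,0)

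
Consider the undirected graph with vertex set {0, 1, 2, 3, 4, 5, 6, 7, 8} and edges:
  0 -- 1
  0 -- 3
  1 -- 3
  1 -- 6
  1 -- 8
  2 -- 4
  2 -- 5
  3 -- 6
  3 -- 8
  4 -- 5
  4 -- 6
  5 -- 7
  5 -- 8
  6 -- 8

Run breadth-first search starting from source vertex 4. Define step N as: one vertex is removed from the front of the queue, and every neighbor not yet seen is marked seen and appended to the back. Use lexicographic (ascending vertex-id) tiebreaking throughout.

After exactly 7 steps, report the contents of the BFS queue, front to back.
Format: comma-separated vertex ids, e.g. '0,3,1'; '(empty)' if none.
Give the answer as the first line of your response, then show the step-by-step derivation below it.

3,0

step 1: dequeue 4; queue=[2,5,6]; order=4
step 2: dequeue 2; queue=[5,6]; order=4,2
step 3: dequeue 5; queue=[6,7,8]; order=4,2,5
step 4: dequeue 6; queue=[7,8,1,3]; order=4,2,5,6
step 5: dequeue 7; queue=[8,1,3]; order=4,2,5,6,7
step 6: dequeue 8; queue=[1,3]; order=4,2,5,6,7,8
step 7: dequeue 1; queue=[3,0]; order=4,2,5,6,7,8,1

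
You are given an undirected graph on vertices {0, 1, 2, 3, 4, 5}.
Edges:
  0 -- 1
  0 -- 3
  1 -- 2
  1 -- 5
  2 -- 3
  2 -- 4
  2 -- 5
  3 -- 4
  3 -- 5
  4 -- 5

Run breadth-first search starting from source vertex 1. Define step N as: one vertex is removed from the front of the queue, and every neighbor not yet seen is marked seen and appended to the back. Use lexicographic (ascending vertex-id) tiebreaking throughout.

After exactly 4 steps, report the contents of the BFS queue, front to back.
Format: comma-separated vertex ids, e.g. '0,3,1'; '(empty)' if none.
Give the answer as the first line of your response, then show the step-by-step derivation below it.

3,4

step 1: dequeue 1; queue=[0,2,5]; order=1
step 2: dequeue 0; queue=[2,5,3]; order=1,0
step 3: dequeue 2; queue=[5,3,4]; order=1,0,2
step 4: dequeue 5; queue=[3,4]; order=1,0,2,5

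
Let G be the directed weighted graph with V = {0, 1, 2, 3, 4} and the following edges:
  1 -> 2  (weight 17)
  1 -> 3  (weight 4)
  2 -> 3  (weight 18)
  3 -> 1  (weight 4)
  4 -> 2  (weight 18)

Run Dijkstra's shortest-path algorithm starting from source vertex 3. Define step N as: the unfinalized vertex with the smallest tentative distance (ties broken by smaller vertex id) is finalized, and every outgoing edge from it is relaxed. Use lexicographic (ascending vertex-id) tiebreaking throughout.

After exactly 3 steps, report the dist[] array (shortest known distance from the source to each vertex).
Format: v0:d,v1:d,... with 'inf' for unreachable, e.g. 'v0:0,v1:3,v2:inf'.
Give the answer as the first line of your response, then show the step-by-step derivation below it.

v0:inf,v1:4,v2:21,v3:0,v4:inf

step 1: dist = v0:inf,v1:4,v2:inf,v3:0,v4:inf
step 2: dist = v0:inf,v1:4,v2:21,v3:0,v4:inf
step 3: dist = v0:inf,v1:4,v2:21,v3:0,v4:inf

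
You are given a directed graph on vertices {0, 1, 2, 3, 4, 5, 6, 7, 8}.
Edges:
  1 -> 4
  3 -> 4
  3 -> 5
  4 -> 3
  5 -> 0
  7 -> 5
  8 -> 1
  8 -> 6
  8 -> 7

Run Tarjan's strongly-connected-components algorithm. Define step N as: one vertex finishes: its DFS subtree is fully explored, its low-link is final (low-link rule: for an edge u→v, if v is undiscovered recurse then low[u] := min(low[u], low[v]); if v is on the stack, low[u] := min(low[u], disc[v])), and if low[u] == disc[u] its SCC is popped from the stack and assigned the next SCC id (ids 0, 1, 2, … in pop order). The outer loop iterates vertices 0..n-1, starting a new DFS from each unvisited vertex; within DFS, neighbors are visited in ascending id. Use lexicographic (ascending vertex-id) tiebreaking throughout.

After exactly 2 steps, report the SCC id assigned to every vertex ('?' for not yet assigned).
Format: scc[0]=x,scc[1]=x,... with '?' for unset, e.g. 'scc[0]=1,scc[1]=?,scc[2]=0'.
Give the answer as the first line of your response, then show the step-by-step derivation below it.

scc[0]=0,scc[1]=?,scc[2]=?,scc[3]=?,scc[4]=?,scc[5]=1,scc[6]=?,scc[7]=?,scc[8]=?

step 1: low=(low[0]=0,low[1]=?,low[2]=?,low[3]=?,low[4]=?,low[5]=?,low[6]=?,low[7]=?,low[8]=?); scc=(scc[0]=0,scc[1]=?,scc[2]=?,scc[3]=?,scc[4]=?,scc[5]=?,scc[6]=?,scc[7]=?,scc[8]=?)
step 2: low=(low[0]=0,low[1]=1,low[2]=?,low[3]=2,low[4]=2,low[5]=4,low[6]=?,low[7]=?,low[8]=?); scc=(scc[0]=0,scc[1]=?,scc[2]=?,scc[3]=?,scc[4]=?,scc[5]=1,scc[6]=?,scc[7]=?,scc[8]=?)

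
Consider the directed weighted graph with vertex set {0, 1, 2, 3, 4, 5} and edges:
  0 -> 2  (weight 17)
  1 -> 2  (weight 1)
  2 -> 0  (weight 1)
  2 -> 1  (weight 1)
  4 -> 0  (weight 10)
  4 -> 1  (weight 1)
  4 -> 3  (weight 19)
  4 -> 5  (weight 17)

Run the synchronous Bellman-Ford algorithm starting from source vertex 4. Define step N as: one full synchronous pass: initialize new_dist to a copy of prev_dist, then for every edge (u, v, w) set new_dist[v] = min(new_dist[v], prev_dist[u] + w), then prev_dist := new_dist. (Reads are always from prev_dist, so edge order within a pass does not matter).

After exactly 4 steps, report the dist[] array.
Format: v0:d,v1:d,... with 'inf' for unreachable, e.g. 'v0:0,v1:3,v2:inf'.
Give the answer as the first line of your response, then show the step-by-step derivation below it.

v0:3,v1:1,v2:2,v3:19,v4:0,v5:17

step 1: dist = v0:10,v1:1,v2:inf,v3:19,v4:0,v5:17
step 2: dist = v0:10,v1:1,v2:2,v3:19,v4:0,v5:17
step 3: dist = v0:3,v1:1,v2:2,v3:19,v4:0,v5:17
step 4: dist = v0:3,v1:1,v2:2,v3:19,v4:0,v5:17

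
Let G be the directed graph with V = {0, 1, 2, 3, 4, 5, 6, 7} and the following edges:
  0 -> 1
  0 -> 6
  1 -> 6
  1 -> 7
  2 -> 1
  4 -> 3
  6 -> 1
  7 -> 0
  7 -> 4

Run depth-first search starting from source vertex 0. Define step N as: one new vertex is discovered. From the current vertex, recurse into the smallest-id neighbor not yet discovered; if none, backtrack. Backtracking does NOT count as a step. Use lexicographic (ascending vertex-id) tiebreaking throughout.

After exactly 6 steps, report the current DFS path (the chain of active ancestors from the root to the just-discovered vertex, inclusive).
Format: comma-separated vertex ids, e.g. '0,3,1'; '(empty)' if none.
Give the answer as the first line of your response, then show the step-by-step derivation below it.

0,1,7,4,3

step 1: discover 0; path=0; order=0
step 2: discover 1; path=0>1; order=0,1
step 3: discover 6; path=0>1>6; order=0,1,6
step 4: discover 7; path=0>1>7; order=0,1,6,7
step 5: discover 4; path=0>1>7>4; order=0,1,6,7,4
step 6: discover 3; path=0>1>7>4>3; order=0,1,6,7,4,3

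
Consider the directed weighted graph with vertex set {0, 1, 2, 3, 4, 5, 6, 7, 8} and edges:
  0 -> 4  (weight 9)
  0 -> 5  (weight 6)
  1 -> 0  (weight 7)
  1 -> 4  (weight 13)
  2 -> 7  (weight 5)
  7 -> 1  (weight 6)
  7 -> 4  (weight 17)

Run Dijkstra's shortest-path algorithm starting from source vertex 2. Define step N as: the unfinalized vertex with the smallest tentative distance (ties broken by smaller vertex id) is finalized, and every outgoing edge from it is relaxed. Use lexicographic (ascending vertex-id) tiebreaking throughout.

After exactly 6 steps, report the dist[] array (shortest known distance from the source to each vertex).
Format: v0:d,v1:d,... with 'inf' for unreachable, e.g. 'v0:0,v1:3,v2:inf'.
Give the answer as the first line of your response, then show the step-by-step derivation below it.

v0:18,v1:11,v2:0,v3:inf,v4:22,v5:24,v6:inf,v7:5,v8:inf

step 1: dist = v0:inf,v1:inf,v2:0,v3:inf,v4:inf,v5:inf,v6:inf,v7:5,v8:inf
step 2: dist = v0:inf,v1:11,v2:0,v3:inf,v4:22,v5:inf,v6:inf,v7:5,v8:inf
step 3: dist = v0:18,v1:11,v2:0,v3:inf,v4:22,v5:inf,v6:inf,v7:5,v8:inf
step 4: dist = v0:18,v1:11,v2:0,v3:inf,v4:22,v5:24,v6:inf,v7:5,v8:inf
step 5: dist = v0:18,v1:11,v2:0,v3:inf,v4:22,v5:24,v6:inf,v7:5,v8:inf
step 6: dist = v0:18,v1:11,v2:0,v3:inf,v4:22,v5:24,v6:inf,v7:5,v8:inf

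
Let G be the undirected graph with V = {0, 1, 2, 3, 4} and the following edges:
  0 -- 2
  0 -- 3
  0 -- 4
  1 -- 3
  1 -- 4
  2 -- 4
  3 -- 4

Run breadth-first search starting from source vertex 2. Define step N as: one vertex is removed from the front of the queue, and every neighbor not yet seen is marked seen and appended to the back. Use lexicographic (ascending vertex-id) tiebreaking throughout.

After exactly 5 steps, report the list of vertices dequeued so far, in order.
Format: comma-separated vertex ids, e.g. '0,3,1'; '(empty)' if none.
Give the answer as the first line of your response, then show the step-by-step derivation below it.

2,0,4,3,1

step 1: dequeue 2; queue=[0,4]; order=2
step 2: dequeue 0; queue=[4,3]; order=2,0
step 3: dequeue 4; queue=[3,1]; order=2,0,4
step 4: dequeue 3; queue=[1]; order=2,0,4,3
step 5: dequeue 1; queue=[(empty)]; order=2,0,4,3,1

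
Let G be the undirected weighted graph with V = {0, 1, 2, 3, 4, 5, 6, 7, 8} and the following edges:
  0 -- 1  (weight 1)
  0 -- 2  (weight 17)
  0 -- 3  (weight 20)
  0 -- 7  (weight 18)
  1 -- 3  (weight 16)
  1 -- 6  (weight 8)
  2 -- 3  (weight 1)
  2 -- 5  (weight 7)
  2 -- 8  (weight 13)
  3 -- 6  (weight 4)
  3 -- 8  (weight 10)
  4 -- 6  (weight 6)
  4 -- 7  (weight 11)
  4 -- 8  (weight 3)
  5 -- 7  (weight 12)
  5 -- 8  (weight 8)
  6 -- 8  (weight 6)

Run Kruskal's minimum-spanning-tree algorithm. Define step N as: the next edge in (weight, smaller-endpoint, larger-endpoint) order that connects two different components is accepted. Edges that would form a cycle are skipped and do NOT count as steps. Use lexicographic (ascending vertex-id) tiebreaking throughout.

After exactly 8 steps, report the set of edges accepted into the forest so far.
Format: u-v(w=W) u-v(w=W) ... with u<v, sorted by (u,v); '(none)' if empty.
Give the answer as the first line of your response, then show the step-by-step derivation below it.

0-1(w=1) 1-6(w=8) 2-3(w=1) 2-5(w=7) 3-6(w=4) 4-6(w=6) 4-7(w=11) 4-8(w=3)

step 1: add edge 0-1 (w=1); MST = {0-1(w=1)}
step 2: add edge 2-3 (w=1); MST = {0-1(w=1) 2-3(w=1)}
step 3: add edge 4-8 (w=3); MST = {0-1(w=1) 2-3(w=1) 4-8(w=3)}
step 4: add edge 3-6 (w=4); MST = {0-1(w=1) 2-3(w=1) 3-6(w=4) 4-8(w=3)}
step 5: add edge 4-6 (w=6); MST = {0-1(w=1) 2-3(w=1) 3-6(w=4) 4-6(w=6) 4-8(w=3)}
step 6: add edge 2-5 (w=7); MST = {0-1(w=1) 2-3(w=1) 2-5(w=7) 3-6(w=4) 4-6(w=6) 4-8(w=3)}
step 7: add edge 1-6 (w=8); MST = {0-1(w=1) 1-6(w=8) 2-3(w=1) 2-5(w=7) 3-6(w=4) 4-6(w=6) 4-8(w=3)}
step 8: add edge 4-7 (w=11); MST = {0-1(w=1) 1-6(w=8) 2-3(w=1) 2-5(w=7) 3-6(w=4) 4-6(w=6) 4-7(w=11) 4-8(w=3)}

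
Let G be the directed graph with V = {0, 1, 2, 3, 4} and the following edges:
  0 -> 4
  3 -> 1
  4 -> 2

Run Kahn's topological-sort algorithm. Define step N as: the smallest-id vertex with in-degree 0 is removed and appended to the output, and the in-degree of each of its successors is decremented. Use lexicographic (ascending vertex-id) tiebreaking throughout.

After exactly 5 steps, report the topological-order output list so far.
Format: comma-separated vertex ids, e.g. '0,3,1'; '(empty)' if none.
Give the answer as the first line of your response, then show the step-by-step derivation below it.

0,3,1,4,2

step 1: output 0; order=[0]; indeg=(0,1,1,0,0)
step 2: output 3; order=[0,3]; indeg=(0,0,1,0,0)
step 3: output 1; order=[0,3,1]; indeg=(0,0,1,0,0)
step 4: output 4; order=[0,3,1,4]; indeg=(0,0,0,0,0)
step 5: output 2; order=[0,3,1,4,2]; indeg=(0,0,0,0,0)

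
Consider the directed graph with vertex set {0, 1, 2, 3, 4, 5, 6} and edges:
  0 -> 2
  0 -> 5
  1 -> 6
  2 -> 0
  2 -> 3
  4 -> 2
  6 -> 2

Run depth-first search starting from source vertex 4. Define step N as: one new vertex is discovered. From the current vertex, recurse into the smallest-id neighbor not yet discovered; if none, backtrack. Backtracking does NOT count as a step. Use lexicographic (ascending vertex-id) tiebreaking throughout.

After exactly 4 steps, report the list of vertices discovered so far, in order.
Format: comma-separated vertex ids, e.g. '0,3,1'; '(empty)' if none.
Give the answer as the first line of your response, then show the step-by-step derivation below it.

4,2,0,5

step 1: discover 4; path=4; order=4
step 2: discover 2; path=4>2; order=4,2
step 3: discover 0; path=4>2>0; order=4,2,0
step 4: discover 5; path=4>2>0>5; order=4,2,0,5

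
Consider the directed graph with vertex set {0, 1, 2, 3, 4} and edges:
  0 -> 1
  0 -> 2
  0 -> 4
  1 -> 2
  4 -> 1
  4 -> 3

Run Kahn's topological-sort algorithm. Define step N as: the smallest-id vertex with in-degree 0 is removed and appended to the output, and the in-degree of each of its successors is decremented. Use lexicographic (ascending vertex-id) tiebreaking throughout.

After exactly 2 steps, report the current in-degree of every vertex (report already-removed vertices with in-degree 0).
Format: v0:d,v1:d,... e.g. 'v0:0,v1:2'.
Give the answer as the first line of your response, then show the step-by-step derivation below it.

v0:0,v1:0,v2:1,v3:0,v4:0

step 1: output 0; order=[0]; indeg=(0,1,1,1,0)
step 2: output 4; order=[0,4]; indeg=(0,0,1,0,0)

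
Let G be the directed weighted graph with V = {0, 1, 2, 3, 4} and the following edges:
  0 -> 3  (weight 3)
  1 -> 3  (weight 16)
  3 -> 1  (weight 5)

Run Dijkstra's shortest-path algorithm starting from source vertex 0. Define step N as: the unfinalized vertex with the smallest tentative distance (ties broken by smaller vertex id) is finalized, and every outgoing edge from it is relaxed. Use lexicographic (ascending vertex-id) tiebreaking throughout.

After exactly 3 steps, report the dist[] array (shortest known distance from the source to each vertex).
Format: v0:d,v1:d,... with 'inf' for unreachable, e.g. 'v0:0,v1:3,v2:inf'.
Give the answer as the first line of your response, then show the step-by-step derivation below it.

v0:0,v1:8,v2:inf,v3:3,v4:inf

step 1: dist = v0:0,v1:inf,v2:inf,v3:3,v4:inf
step 2: dist = v0:0,v1:8,v2:inf,v3:3,v4:inf
step 3: dist = v0:0,v1:8,v2:inf,v3:3,v4:inf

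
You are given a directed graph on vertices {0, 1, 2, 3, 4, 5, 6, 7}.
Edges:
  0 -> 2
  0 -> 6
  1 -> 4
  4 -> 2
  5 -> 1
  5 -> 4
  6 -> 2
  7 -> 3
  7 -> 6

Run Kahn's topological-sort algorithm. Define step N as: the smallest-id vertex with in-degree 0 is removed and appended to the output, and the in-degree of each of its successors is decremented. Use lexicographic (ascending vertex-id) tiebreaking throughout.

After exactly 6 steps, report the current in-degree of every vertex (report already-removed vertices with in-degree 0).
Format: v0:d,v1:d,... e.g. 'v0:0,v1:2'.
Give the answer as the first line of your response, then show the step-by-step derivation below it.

v0:0,v1:0,v2:1,v3:0,v4:0,v5:0,v6:0,v7:0

step 1: output 0; order=[0]; indeg=(0,1,2,1,2,0,1,0)
step 2: output 5; order=[0,5]; indeg=(0,0,2,1,1,0,1,0)
step 3: output 1; order=[0,5,1]; indeg=(0,0,2,1,0,0,1,0)
step 4: output 4; order=[0,5,1,4]; indeg=(0,0,1,1,0,0,1,0)
step 5: output 7; order=[0,5,1,4,7]; indeg=(0,0,1,0,0,0,0,0)
step 6: output 3; order=[0,5,1,4,7,3]; indeg=(0,0,1,0,0,0,0,0)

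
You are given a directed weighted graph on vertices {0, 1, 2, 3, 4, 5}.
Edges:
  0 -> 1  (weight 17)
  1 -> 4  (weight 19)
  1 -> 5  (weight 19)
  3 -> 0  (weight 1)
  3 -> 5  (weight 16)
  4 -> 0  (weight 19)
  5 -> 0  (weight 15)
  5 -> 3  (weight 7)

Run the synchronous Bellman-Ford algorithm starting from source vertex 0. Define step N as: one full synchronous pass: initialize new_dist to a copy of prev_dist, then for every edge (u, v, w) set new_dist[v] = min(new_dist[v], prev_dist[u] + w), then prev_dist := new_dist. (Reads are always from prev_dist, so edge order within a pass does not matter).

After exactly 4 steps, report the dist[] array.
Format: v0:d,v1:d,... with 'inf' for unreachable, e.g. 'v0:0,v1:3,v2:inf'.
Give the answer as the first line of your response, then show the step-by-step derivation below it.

v0:0,v1:17,v2:inf,v3:43,v4:36,v5:36

step 1: dist = v0:0,v1:17,v2:inf,v3:inf,v4:inf,v5:inf
step 2: dist = v0:0,v1:17,v2:inf,v3:inf,v4:36,v5:36
step 3: dist = v0:0,v1:17,v2:inf,v3:43,v4:36,v5:36
step 4: dist = v0:0,v1:17,v2:inf,v3:43,v4:36,v5:36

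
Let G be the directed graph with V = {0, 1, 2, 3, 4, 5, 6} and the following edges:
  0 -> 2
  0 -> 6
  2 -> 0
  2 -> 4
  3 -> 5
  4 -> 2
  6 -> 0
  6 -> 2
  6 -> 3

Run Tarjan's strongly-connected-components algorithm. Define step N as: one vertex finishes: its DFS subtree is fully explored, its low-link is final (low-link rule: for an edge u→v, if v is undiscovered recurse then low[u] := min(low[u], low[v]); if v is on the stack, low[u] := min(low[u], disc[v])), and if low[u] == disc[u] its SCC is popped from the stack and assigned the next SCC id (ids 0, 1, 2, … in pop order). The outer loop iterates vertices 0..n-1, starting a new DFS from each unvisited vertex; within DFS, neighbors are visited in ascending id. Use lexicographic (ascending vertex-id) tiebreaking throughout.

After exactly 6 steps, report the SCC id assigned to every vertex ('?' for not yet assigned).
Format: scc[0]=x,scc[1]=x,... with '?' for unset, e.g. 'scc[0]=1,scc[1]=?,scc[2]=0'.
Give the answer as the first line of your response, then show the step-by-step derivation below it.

scc[0]=2,scc[1]=?,scc[2]=2,scc[3]=1,scc[4]=2,scc[5]=0,scc[6]=2

step 1: low=(low[0]=0,low[1]=?,low[2]=0,low[3]=?,low[4]=1,low[5]=?,low[6]=?); scc=(scc[0]=?,scc[1]=?,scc[2]=?,scc[3]=?,scc[4]=?,scc[5]=?,scc[6]=?)
step 2: low=(low[0]=0,low[1]=?,low[2]=0,low[3]=?,low[4]=1,low[5]=?,low[6]=?); scc=(scc[0]=?,scc[1]=?,scc[2]=?,scc[3]=?,scc[4]=?,scc[5]=?,scc[6]=?)
step 3: low=(low[0]=0,low[1]=?,low[2]=0,low[3]=4,low[4]=1,low[5]=5,low[6]=0); scc=(scc[0]=?,scc[1]=?,scc[2]=?,scc[3]=?,scc[4]=?,scc[5]=0,scc[6]=?)
step 4: low=(low[0]=0,low[1]=?,low[2]=0,low[3]=4,low[4]=1,low[5]=5,low[6]=0); scc=(scc[0]=?,scc[1]=?,scc[2]=?,scc[3]=1,scc[4]=?,scc[5]=0,scc[6]=?)
step 5: low=(low[0]=0,low[1]=?,low[2]=0,low[3]=4,low[4]=1,low[5]=5,low[6]=0); scc=(scc[0]=?,scc[1]=?,scc[2]=?,scc[3]=1,scc[4]=?,scc[5]=0,scc[6]=?)
step 6: low=(low[0]=0,low[1]=?,low[2]=0,low[3]=4,low[4]=1,low[5]=5,low[6]=0); scc=(scc[0]=2,scc[1]=?,scc[2]=2,scc[3]=1,scc[4]=2,scc[5]=0,scc[6]=2)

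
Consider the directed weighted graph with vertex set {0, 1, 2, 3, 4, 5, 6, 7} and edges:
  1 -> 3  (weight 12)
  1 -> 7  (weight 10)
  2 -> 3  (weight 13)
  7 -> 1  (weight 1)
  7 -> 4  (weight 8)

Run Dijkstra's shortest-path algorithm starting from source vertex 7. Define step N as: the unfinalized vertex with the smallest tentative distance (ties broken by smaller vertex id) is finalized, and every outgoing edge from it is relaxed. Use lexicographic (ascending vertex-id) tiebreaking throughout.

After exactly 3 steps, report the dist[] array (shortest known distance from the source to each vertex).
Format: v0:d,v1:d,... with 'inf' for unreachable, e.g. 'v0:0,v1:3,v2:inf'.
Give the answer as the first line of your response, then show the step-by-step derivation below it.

v0:inf,v1:1,v2:inf,v3:13,v4:8,v5:inf,v6:inf,v7:0

step 1: dist = v0:inf,v1:1,v2:inf,v3:inf,v4:8,v5:inf,v6:inf,v7:0
step 2: dist = v0:inf,v1:1,v2:inf,v3:13,v4:8,v5:inf,v6:inf,v7:0
step 3: dist = v0:inf,v1:1,v2:inf,v3:13,v4:8,v5:inf,v6:inf,v7:0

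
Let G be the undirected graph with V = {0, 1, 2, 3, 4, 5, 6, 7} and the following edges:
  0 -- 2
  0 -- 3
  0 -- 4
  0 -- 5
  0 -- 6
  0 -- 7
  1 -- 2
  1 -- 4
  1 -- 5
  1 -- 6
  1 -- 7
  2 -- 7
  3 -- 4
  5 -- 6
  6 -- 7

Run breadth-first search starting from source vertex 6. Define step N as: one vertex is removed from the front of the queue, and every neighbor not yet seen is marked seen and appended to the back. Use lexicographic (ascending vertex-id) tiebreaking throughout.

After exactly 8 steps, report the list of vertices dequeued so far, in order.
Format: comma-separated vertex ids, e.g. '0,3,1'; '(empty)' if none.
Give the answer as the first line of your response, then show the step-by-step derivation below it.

6,0,1,5,7,2,3,4

step 1: dequeue 6; queue=[0,1,5,7]; order=6
step 2: dequeue 0; queue=[1,5,7,2,3,4]; order=6,0
step 3: dequeue 1; queue=[5,7,2,3,4]; order=6,0,1
step 4: dequeue 5; queue=[7,2,3,4]; order=6,0,1,5
step 5: dequeue 7; queue=[2,3,4]; order=6,0,1,5,7
step 6: dequeue 2; queue=[3,4]; order=6,0,1,5,7,2
step 7: dequeue 3; queue=[4]; order=6,0,1,5,7,2,3
step 8: dequeue 4; queue=[(empty)]; order=6,0,1,5,7,2,3,4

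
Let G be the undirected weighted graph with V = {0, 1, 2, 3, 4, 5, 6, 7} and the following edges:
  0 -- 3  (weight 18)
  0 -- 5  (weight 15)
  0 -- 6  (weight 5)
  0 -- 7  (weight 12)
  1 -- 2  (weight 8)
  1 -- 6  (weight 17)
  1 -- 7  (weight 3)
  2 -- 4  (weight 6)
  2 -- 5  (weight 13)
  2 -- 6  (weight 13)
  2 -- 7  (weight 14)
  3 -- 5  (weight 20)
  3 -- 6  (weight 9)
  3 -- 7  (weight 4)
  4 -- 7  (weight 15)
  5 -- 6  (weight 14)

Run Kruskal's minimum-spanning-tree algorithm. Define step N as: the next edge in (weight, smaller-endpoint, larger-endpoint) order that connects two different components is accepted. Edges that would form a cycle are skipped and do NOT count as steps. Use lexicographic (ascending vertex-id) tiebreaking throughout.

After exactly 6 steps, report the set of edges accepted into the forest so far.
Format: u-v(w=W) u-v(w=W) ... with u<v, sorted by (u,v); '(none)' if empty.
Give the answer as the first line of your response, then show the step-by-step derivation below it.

0-6(w=5) 1-2(w=8) 1-7(w=3) 2-4(w=6) 3-6(w=9) 3-7(w=4)

step 1: add edge 1-7 (w=3); MST = {1-7(w=3)}
step 2: add edge 3-7 (w=4); MST = {1-7(w=3) 3-7(w=4)}
step 3: add edge 0-6 (w=5); MST = {0-6(w=5) 1-7(w=3) 3-7(w=4)}
step 4: add edge 2-4 (w=6); MST = {0-6(w=5) 1-7(w=3) 2-4(w=6) 3-7(w=4)}
step 5: add edge 1-2 (w=8); MST = {0-6(w=5) 1-2(w=8) 1-7(w=3) 2-4(w=6) 3-7(w=4)}
step 6: add edge 3-6 (w=9); MST = {0-6(w=5) 1-2(w=8) 1-7(w=3) 2-4(w=6) 3-6(w=9) 3-7(w=4)}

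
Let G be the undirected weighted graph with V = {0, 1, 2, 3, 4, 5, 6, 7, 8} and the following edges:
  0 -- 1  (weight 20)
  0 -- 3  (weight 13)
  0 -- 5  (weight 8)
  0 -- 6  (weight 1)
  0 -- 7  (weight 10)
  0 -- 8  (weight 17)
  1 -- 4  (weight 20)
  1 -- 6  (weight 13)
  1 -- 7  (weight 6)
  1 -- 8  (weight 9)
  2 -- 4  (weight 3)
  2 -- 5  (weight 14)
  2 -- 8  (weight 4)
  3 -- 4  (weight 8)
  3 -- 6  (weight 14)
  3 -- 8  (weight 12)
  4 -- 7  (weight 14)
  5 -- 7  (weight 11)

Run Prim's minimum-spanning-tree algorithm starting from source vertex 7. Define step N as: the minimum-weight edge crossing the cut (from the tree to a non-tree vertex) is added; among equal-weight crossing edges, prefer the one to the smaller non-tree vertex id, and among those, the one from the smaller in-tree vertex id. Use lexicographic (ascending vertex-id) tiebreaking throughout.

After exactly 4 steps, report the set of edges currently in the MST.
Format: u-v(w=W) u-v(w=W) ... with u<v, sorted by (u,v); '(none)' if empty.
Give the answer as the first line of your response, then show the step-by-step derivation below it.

1-7(w=6) 1-8(w=9) 2-4(w=3) 2-8(w=4)

step 1: add edge 1-7 (w=6); MST = {1-7(w=6)}
step 2: add edge 1-8 (w=9); MST = {1-7(w=6) 1-8(w=9)}
step 3: add edge 2-8 (w=4); MST = {1-7(w=6) 1-8(w=9) 2-8(w=4)}
step 4: add edge 2-4 (w=3); MST = {1-7(w=6) 1-8(w=9) 2-4(w=3) 2-8(w=4)}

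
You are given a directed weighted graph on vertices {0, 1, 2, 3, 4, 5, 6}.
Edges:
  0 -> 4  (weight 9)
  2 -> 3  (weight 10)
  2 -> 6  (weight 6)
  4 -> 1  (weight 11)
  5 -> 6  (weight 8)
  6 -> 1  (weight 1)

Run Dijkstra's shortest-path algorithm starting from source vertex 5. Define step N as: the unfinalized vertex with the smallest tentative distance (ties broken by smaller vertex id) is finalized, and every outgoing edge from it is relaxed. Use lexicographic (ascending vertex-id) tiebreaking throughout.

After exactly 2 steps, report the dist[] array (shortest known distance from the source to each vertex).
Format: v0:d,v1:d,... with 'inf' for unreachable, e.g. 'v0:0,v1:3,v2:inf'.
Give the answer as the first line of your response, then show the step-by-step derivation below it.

v0:inf,v1:9,v2:inf,v3:inf,v4:inf,v5:0,v6:8

step 1: dist = v0:inf,v1:inf,v2:inf,v3:inf,v4:inf,v5:0,v6:8
step 2: dist = v0:inf,v1:9,v2:inf,v3:inf,v4:inf,v5:0,v6:8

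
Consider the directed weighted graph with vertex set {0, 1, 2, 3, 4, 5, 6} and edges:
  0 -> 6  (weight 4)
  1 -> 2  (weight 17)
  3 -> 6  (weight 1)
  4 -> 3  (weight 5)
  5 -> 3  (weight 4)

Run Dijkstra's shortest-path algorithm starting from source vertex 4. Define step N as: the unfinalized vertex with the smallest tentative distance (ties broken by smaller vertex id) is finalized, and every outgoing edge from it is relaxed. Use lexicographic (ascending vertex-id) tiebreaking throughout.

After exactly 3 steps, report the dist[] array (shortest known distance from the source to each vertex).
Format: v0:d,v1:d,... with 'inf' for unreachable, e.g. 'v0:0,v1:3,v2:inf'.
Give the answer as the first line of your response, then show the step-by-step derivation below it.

v0:inf,v1:inf,v2:inf,v3:5,v4:0,v5:inf,v6:6

step 1: dist = v0:inf,v1:inf,v2:inf,v3:5,v4:0,v5:inf,v6:inf
step 2: dist = v0:inf,v1:inf,v2:inf,v3:5,v4:0,v5:inf,v6:6
step 3: dist = v0:inf,v1:inf,v2:inf,v3:5,v4:0,v5:inf,v6:6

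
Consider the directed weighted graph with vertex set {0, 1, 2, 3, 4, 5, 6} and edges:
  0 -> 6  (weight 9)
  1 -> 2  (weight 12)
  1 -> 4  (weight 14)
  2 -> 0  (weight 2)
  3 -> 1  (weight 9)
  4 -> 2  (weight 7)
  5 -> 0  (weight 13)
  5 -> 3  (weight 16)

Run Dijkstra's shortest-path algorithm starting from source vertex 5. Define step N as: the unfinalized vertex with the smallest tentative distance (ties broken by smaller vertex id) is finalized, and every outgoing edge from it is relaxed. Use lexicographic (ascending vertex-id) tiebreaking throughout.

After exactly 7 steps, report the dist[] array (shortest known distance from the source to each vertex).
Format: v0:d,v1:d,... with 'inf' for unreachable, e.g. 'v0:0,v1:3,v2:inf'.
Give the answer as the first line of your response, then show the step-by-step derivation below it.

v0:13,v1:25,v2:37,v3:16,v4:39,v5:0,v6:22

step 1: dist = v0:13,v1:inf,v2:inf,v3:16,v4:inf,v5:0,v6:inf
step 2: dist = v0:13,v1:inf,v2:inf,v3:16,v4:inf,v5:0,v6:22
step 3: dist = v0:13,v1:25,v2:inf,v3:16,v4:inf,v5:0,v6:22
step 4: dist = v0:13,v1:25,v2:inf,v3:16,v4:inf,v5:0,v6:22
step 5: dist = v0:13,v1:25,v2:37,v3:16,v4:39,v5:0,v6:22
step 6: dist = v0:13,v1:25,v2:37,v3:16,v4:39,v5:0,v6:22
step 7: dist = v0:13,v1:25,v2:37,v3:16,v4:39,v5:0,v6:22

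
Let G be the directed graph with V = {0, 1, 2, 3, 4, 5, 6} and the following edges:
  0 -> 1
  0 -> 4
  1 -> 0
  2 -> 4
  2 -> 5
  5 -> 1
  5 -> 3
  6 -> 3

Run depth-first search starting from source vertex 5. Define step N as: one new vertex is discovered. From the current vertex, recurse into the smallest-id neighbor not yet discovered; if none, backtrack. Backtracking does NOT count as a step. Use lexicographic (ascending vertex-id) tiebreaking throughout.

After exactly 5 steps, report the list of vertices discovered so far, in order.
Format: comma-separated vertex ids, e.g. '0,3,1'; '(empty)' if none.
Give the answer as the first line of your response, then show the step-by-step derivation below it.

5,1,0,4,3

step 1: discover 5; path=5; order=5
step 2: discover 1; path=5>1; order=5,1
step 3: discover 0; path=5>1>0; order=5,1,0
step 4: discover 4; path=5>1>0>4; order=5,1,0,4
step 5: discover 3; path=5>3; order=5,1,0,4,3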